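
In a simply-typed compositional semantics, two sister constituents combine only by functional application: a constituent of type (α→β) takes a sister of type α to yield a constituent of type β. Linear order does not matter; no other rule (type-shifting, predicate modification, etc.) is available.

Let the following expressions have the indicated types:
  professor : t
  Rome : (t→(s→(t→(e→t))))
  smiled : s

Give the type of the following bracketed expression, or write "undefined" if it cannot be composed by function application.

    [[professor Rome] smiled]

[professor Rome]: Rome is (t→(s→(t→(e→t)))), professor is t; result (s→(t→(e→t))).
[[professor Rome] smiled]: [professor Rome] is (s→(t→(e→t))), smiled is s; result (t→(e→t)).

(t→(e→t))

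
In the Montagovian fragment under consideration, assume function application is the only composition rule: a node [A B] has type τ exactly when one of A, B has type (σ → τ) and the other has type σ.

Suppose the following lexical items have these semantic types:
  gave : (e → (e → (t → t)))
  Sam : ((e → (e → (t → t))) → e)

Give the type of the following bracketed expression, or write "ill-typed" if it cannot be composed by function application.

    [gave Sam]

e

[gave Sam] — Sam of type ((e → (e → (t → t))) → e) combines with gave of type (e → (e → (t → t))): type e.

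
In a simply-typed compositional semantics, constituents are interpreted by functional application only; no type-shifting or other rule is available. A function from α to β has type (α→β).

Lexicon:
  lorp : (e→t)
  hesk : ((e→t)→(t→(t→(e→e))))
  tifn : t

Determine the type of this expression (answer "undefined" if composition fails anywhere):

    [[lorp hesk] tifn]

[lorp hesk] — hesk of type ((e→t)→(t→(t→(e→e)))) combines with lorp of type (e→t): type (t→(t→(e→e))).
[[lorp hesk] tifn] — [lorp hesk] of type (t→(t→(e→e))) combines with tifn of type t: type (t→(e→e)).

(t→(e→e))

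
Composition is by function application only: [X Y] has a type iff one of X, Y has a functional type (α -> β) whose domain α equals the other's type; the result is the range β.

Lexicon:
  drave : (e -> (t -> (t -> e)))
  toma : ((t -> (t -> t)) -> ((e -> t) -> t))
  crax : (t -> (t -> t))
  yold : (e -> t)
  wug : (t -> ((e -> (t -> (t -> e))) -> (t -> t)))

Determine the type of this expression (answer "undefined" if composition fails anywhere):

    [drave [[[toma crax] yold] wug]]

[toma crax]: toma is ((t -> (t -> t)) -> ((e -> t) -> t)), crax is (t -> (t -> t)); result ((e -> t) -> t).
[[toma crax] yold]: [toma crax] is ((e -> t) -> t), yold is (e -> t); result t.
[[[toma crax] yold] wug]: wug is (t -> ((e -> (t -> (t -> e))) -> (t -> t))), [[toma crax] yold] is t; result ((e -> (t -> (t -> e))) -> (t -> t)).
[drave [[[toma crax] yold] wug]]: [[[toma crax] yold] wug] is ((e -> (t -> (t -> e))) -> (t -> t)), drave is (e -> (t -> (t -> e))); result (t -> t).

(t -> t)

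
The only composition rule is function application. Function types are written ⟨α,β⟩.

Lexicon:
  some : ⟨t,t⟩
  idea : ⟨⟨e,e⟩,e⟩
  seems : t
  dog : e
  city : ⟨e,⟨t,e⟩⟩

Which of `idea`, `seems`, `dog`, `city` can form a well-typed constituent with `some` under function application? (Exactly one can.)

idea : ⟨⟨e,e⟩,e⟩ — does not combine with some.
seems — combines: some : ⟨t,t⟩ takes seems : t as argument, giving t.
dog : e — does not combine with some.
city : ⟨e,⟨t,e⟩⟩ — does not combine with some.

seems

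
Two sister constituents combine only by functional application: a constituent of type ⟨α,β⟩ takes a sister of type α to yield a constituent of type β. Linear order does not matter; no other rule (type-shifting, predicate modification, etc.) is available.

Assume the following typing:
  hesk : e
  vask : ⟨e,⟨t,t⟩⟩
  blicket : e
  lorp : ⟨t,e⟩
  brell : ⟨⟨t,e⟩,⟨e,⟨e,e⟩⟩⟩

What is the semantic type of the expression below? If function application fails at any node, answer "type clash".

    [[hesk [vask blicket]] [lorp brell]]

type clash

[vask blicket]: vask is ⟨e,⟨t,t⟩⟩, blicket is e; result ⟨t,t⟩.
[hesk [vask blicket]]: e with ⟨t,t⟩ — neither is a function whose domain matches the other; composition fails here.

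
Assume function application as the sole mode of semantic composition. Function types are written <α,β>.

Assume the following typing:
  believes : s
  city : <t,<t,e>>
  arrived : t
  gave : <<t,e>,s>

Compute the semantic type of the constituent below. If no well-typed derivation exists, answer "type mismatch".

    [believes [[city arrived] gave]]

type mismatch

[city arrived]: <t,<t,e>> applied to t yields <t,e>.
[[city arrived] gave]: <<t,e>,s> applied to <t,e> yields s.
[believes [[city arrived] gave]]: s and s cannot combine by function application — type clash.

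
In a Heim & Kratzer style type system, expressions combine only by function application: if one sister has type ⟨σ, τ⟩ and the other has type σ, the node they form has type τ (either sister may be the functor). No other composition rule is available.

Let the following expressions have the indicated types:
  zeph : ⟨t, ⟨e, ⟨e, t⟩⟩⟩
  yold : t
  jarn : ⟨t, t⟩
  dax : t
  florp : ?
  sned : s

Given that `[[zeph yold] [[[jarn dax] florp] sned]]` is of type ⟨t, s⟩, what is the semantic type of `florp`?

⟨t, ⟨s, ⟨⟨e, ⟨e, t⟩⟩, ⟨t, s⟩⟩⟩⟩

For [[zeph yold] [[[jarn dax] florp] sned]] to have type ⟨t, s⟩ with [zeph yold] of type ⟨e, ⟨e, t⟩⟩, [[[jarn dax] florp] sned] must be the function: [[[jarn dax] florp] sned] : ⟨⟨e, ⟨e, t⟩⟩, ⟨t, s⟩⟩.
For [[[jarn dax] florp] sned] to have type ⟨⟨e, ⟨e, t⟩⟩, ⟨t, s⟩⟩ with sned of type s, [[jarn dax] florp] must be the function: [[jarn dax] florp] : ⟨s, ⟨⟨e, ⟨e, t⟩⟩, ⟨t, s⟩⟩⟩.
For [[jarn dax] florp] to have type ⟨s, ⟨⟨e, ⟨e, t⟩⟩, ⟨t, s⟩⟩⟩ with [jarn dax] of type t, florp must be the function: florp : ⟨t, ⟨s, ⟨⟨e, ⟨e, t⟩⟩, ⟨t, s⟩⟩⟩⟩.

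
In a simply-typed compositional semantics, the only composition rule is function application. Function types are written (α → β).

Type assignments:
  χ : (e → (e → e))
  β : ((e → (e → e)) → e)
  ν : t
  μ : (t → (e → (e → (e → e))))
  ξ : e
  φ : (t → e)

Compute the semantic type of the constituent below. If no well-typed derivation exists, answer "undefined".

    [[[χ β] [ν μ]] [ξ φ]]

[χ β]: β is ((e → (e → e)) → e), χ is (e → (e → e)); result e.
[ν μ]: μ is (t → (e → (e → (e → e)))), ν is t; result (e → (e → (e → e))).
[[χ β] [ν μ]]: [ν μ] is (e → (e → (e → e))), [χ β] is e; result (e → (e → e)).
At [ξ φ]: neither e nor (t → e) can take the other as argument; the node is ill-typed.

undefined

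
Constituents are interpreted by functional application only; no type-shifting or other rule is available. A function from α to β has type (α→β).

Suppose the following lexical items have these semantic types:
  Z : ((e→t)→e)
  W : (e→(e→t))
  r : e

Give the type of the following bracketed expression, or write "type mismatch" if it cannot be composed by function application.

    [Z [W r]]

[W r]: W is (e→(e→t)), r is e; result (e→t).
[Z [W r]]: Z is ((e→t)→e), [W r] is (e→t); result e.

e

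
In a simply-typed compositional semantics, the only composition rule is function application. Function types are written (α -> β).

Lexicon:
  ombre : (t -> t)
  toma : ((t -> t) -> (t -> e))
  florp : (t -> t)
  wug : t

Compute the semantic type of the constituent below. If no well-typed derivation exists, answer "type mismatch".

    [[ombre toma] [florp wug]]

e

[ombre toma] — toma of type ((t -> t) -> (t -> e)) combines with ombre of type (t -> t): type (t -> e).
[florp wug] — florp of type (t -> t) combines with wug of type t: type t.
[[ombre toma] [florp wug]] — [ombre toma] of type (t -> e) combines with [florp wug] of type t: type e.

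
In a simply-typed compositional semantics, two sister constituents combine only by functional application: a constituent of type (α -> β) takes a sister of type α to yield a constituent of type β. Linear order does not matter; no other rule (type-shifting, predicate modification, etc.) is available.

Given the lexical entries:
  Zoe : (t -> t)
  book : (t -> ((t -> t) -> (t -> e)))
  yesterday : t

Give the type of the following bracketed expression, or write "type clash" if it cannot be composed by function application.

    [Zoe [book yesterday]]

[book yesterday]: functor book : (t -> ((t -> t) -> (t -> e))), argument yesterday : t; result ((t -> t) -> (t -> e)).
[Zoe [book yesterday]]: functor [book yesterday] : ((t -> t) -> (t -> e)), argument Zoe : (t -> t); result (t -> e).

(t -> e)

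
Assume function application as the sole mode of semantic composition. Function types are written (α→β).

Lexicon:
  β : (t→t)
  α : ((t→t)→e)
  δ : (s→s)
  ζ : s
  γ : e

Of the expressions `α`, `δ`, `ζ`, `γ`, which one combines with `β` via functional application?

α

α — combines: α : ((t→t)→e) takes β : (t→t) as argument, giving e.
δ : (s→s) — does not combine with β.
ζ : s — does not combine with β.
γ : e — does not combine with β.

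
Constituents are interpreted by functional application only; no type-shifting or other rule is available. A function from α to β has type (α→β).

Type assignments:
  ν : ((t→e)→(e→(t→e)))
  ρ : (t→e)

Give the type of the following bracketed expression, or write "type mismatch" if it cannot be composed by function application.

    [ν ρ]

[ν ρ] — ν of type ((t→e)→(e→(t→e))) combines with ρ of type (t→e): type (e→(t→e)).

(e→(t→e))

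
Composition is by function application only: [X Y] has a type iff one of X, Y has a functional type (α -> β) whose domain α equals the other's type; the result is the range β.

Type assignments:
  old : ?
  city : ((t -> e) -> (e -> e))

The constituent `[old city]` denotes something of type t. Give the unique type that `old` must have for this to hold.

(((t -> e) -> (e -> e)) -> t)

For [old city] to have type t with city of type ((t -> e) -> (e -> e)), old must be the function: old : (((t -> e) -> (e -> e)) -> t).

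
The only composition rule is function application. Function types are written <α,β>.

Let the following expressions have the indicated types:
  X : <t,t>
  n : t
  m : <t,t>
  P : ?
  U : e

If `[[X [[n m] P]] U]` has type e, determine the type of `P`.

[[X [[n m] P]] U] must have type e. The sister U has type e; that is not a function onto e, so [X [[n m] P]] must be the functor, of type <e,e>.
[X [[n m] P]] must have type <e,e>. The sister X has type <t,t>; that is not a function onto <e,e>, so [[n m] P] must be the functor, of type <<t,t>,<e,e>>.
[[n m] P] must have type <<t,t>,<e,e>>. The sister [n m] has type t; that is not a function onto <<t,t>,<e,e>>, so P must be the functor, of type <t,<<t,t>,<e,e>>>.

<t,<<t,t>,<e,e>>>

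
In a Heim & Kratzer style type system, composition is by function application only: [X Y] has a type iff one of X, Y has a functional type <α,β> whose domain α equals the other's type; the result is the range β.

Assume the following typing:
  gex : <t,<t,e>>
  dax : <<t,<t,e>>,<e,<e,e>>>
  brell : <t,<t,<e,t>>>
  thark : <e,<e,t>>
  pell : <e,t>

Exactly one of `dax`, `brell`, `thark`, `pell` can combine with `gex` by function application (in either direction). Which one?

dax — combines: dax : <<t,<t,e>>,<e,<e,e>>> takes gex : <t,<t,e>> as argument, giving <e,<e,e>>.
brell : <t,<t,<e,t>>> — no; gex wants t, and brell wants t.
thark : <e,<e,t>> — no; gex wants t, and thark wants e.
pell : <e,t> — no; gex wants t, and pell wants e.

dax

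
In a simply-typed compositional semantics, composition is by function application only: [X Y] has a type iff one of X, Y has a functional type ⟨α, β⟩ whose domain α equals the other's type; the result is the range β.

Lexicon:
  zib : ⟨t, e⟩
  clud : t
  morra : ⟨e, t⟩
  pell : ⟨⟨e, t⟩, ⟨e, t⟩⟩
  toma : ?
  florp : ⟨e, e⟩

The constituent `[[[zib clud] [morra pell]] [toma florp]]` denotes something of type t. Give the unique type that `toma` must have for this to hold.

[[[zib clud] [morra pell]] [toma florp]] must have type t. The sister [[zib clud] [morra pell]] has type t; that is not a function onto t, so [toma florp] must be the functor, of type ⟨t, t⟩.
[toma florp] must have type ⟨t, t⟩. The sister florp has type ⟨e, e⟩; that is not a function onto ⟨t, t⟩, so toma must be the functor, of type ⟨⟨e, e⟩, ⟨t, t⟩⟩.

⟨⟨e, e⟩, ⟨t, t⟩⟩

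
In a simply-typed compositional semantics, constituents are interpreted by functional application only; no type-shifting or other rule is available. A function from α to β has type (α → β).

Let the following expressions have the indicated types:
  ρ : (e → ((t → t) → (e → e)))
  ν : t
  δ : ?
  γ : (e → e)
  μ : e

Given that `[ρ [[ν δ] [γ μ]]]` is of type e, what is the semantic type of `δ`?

For [ρ [[ν δ] [γ μ]]] to have type e with ρ of type (e → ((t → t) → (e → e))), [[ν δ] [γ μ]] must be the function: [[ν δ] [γ μ]] : ((e → ((t → t) → (e → e))) → e).
For [[ν δ] [γ μ]] to have type ((e → ((t → t) → (e → e))) → e) with [γ μ] of type e, [ν δ] must be the function: [ν δ] : (e → ((e → ((t → t) → (e → e))) → e)).
For [ν δ] to have type (e → ((e → ((t → t) → (e → e))) → e)) with ν of type t, δ must be the function: δ : (t → (e → ((e → ((t → t) → (e → e))) → e))).

(t → (e → ((e → ((t → t) → (e → e))) → e)))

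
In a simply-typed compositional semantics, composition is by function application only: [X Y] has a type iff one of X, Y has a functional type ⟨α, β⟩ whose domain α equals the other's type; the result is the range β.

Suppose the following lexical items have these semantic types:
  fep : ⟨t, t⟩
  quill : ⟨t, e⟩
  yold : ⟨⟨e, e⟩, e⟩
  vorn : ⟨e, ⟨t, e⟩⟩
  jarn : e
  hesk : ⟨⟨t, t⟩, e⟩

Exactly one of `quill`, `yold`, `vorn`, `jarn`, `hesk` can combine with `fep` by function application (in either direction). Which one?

quill : ⟨t, e⟩ — neither side's domain matches the other.
yold : ⟨⟨e, e⟩, e⟩ — neither side's domain matches the other.
vorn : ⟨e, ⟨t, e⟩⟩ — neither side's domain matches the other.
jarn : e — neither side's domain matches the other.
hesk — combines: hesk : ⟨⟨t, t⟩, e⟩ takes fep : ⟨t, t⟩ as argument, giving e.

hesk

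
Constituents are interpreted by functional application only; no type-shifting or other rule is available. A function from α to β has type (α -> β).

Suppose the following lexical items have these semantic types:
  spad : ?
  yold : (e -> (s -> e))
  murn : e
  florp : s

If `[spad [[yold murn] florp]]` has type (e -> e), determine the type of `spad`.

At [spad [[yold murn] florp]] (required: (e -> e)): [[yold murn] florp] is e, which is not a function with range (e -> e); hence spad is the functor — type (e -> (e -> e)).

(e -> (e -> e))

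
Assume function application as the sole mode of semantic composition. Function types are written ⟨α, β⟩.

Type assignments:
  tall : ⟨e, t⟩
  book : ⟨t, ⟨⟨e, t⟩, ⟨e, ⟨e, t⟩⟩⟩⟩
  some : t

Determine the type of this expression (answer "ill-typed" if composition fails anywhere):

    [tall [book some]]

At [book some], book : ⟨t, ⟨⟨e, t⟩, ⟨e, ⟨e, t⟩⟩⟩⟩ takes some : t, giving ⟨⟨e, t⟩, ⟨e, ⟨e, t⟩⟩⟩.
At [tall [book some]], [book some] : ⟨⟨e, t⟩, ⟨e, ⟨e, t⟩⟩⟩ takes tall : ⟨e, t⟩, giving ⟨e, ⟨e, t⟩⟩.

⟨e, ⟨e, t⟩⟩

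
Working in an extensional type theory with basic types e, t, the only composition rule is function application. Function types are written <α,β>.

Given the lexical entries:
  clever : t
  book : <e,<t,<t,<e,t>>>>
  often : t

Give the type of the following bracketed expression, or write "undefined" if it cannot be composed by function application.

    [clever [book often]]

undefined

[book often]: <e,<t,<t,<e,t>>>> with t — neither is a function whose domain matches the other; composition fails here.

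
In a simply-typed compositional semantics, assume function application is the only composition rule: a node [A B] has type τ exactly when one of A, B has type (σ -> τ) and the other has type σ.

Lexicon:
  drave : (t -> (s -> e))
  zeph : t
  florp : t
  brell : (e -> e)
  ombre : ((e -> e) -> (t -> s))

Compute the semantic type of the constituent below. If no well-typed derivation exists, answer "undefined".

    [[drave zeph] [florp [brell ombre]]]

[drave zeph]: (t -> (s -> e)) applied to t yields (s -> e).
[brell ombre]: ((e -> e) -> (t -> s)) applied to (e -> e) yields (t -> s).
[florp [brell ombre]]: (t -> s) applied to t yields s.
[[drave zeph] [florp [brell ombre]]]: (s -> e) applied to s yields e.

e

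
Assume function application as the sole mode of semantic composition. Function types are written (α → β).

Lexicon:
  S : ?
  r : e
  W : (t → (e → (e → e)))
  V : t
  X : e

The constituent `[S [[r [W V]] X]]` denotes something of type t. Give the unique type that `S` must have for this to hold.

(e → t)

[S [[r [W V]] X]] is required to be t. [[r [W V]] X] : e cannot yield t as functor, so S : (e → t).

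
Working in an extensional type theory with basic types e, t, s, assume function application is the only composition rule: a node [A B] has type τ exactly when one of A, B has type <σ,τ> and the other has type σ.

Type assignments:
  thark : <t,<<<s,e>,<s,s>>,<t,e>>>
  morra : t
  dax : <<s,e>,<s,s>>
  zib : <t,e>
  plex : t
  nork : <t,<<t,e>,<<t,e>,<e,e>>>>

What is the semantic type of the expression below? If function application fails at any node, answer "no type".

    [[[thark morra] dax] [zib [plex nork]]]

[thark morra]: functor thark : <t,<<<s,e>,<s,s>>,<t,e>>>, argument morra : t; result <<<s,e>,<s,s>>,<t,e>>.
[[thark morra] dax]: functor [thark morra] : <<<s,e>,<s,s>>,<t,e>>, argument dax : <<s,e>,<s,s>>; result <t,e>.
[plex nork]: functor nork : <t,<<t,e>,<<t,e>,<e,e>>>>, argument plex : t; result <<t,e>,<<t,e>,<e,e>>>.
[zib [plex nork]]: functor [plex nork] : <<t,e>,<<t,e>,<e,e>>>, argument zib : <t,e>; result <<t,e>,<e,e>>.
[[[thark morra] dax] [zib [plex nork]]]: functor [zib [plex nork]] : <<t,e>,<e,e>>, argument [[thark morra] dax] : <t,e>; result <e,e>.

<e,e>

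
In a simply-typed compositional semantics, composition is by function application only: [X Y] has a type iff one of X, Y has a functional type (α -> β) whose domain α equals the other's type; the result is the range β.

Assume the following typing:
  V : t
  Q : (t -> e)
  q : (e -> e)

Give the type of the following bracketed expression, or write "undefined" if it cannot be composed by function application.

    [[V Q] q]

e

At [V Q], Q : (t -> e) takes V : t, giving e.
At [[V Q] q], q : (e -> e) takes [V Q] : e, giving e.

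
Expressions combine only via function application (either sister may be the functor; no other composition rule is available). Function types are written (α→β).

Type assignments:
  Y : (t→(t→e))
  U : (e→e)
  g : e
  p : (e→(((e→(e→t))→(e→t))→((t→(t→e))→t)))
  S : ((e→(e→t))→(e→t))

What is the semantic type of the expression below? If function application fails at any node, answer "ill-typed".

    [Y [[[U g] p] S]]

[U g]: (e→e) applied to e yields e.
[[U g] p]: (e→(((e→(e→t))→(e→t))→((t→(t→e))→t))) applied to e yields (((e→(e→t))→(e→t))→((t→(t→e))→t)).
[[[U g] p] S]: (((e→(e→t))→(e→t))→((t→(t→e))→t)) applied to ((e→(e→t))→(e→t)) yields ((t→(t→e))→t).
[Y [[[U g] p] S]]: ((t→(t→e))→t) applied to (t→(t→e)) yields t.

t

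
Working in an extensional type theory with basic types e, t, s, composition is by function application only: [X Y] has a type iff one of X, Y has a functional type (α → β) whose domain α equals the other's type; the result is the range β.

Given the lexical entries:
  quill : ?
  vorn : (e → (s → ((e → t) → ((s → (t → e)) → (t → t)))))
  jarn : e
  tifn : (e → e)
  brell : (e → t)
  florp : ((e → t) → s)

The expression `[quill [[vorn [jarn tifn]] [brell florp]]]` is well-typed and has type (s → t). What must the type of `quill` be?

[quill [[vorn [jarn tifn]] [brell florp]]] is required to be (s → t). [[vorn [jarn tifn]] [brell florp]] : ((e → t) → ((s → (t → e)) → (t → t))) cannot yield (s → t) as functor, so quill : (((e → t) → ((s → (t → e)) → (t → t))) → (s → t)).

(((e → t) → ((s → (t → e)) → (t → t))) → (s → t))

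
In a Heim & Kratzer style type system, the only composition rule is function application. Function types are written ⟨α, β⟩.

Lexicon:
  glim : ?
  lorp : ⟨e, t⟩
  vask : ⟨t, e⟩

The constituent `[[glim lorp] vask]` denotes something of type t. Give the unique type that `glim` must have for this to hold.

⟨⟨e, t⟩, ⟨⟨t, e⟩, t⟩⟩

[[glim lorp] vask] must have type t. The sister vask has type ⟨t, e⟩; that is not a function onto t, so [glim lorp] must be the functor, of type ⟨⟨t, e⟩, t⟩.
[glim lorp] must have type ⟨⟨t, e⟩, t⟩. The sister lorp has type ⟨e, t⟩; that is not a function onto ⟨⟨t, e⟩, t⟩, so glim must be the functor, of type ⟨⟨e, t⟩, ⟨⟨t, e⟩, t⟩⟩.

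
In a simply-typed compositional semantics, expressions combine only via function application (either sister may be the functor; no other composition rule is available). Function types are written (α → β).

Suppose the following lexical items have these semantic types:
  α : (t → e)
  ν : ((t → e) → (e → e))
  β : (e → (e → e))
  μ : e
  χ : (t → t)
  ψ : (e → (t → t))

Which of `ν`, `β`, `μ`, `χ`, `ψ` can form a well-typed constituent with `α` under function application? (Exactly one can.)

ν

ν — combines: ν : ((t → e) → (e → e)) takes α : (t → e) as argument, giving (e → e).
β : (e → (e → e)) — no; α wants t, and β wants e.
μ : e — no; α wants t, and μ wants nothing (atomic).
χ : (t → t) — no; α wants t, and χ wants t.
ψ : (e → (t → t)) — no; α wants t, and ψ wants e.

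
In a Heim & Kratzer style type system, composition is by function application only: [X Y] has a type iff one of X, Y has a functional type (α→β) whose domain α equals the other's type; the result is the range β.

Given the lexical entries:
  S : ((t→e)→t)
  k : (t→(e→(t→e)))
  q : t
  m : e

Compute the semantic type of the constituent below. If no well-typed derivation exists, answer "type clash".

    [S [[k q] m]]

t

[k q]: k is (t→(e→(t→e))), q is t; result (e→(t→e)).
[[k q] m]: [k q] is (e→(t→e)), m is e; result (t→e).
[S [[k q] m]]: S is ((t→e)→t), [[k q] m] is (t→e); result t.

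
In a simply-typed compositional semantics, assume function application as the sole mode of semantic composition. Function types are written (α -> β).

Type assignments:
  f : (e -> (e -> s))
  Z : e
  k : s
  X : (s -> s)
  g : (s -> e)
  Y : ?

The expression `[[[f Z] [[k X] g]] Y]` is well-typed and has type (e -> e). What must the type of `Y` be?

[[[f Z] [[k X] g]] Y] is required to be (e -> e). [[f Z] [[k X] g]] : s cannot yield (e -> e) as functor, so Y : (s -> (e -> e)).

(s -> (e -> e))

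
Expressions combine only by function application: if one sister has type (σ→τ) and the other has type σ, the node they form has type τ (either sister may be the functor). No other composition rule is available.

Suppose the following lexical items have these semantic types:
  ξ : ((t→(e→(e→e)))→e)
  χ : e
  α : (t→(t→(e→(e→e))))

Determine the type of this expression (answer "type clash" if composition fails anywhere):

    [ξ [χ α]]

type clash

At [χ α]: neither e nor (t→(t→(e→(e→e)))) can take the other as argument; the node is ill-typed.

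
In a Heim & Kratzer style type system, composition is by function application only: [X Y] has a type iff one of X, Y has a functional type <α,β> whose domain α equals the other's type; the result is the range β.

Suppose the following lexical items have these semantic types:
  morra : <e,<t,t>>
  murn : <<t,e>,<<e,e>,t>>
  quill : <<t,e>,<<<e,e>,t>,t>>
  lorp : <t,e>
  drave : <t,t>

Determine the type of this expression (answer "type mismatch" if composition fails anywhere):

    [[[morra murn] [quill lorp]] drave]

type mismatch

[morra murn]: <e,<t,t>> and <<t,e>,<<e,e>,t>> cannot combine by function application — type clash.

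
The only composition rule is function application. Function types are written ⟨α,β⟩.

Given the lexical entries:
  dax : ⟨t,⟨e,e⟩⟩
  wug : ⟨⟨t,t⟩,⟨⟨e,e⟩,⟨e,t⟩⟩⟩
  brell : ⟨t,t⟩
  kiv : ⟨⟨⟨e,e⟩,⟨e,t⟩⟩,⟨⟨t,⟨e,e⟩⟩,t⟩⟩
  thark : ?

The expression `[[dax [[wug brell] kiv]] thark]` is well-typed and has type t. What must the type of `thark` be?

At [[dax [[wug brell] kiv]] thark] (required: t): [dax [[wug brell] kiv]] is t, which is not a function with range t; hence thark is the functor — type ⟨t,t⟩.

⟨t,t⟩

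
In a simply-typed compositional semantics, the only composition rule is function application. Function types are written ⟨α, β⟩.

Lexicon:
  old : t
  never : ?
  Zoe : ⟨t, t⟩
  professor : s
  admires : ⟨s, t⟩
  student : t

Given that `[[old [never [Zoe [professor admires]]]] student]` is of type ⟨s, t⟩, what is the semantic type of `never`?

⟨t, ⟨t, ⟨t, ⟨s, t⟩⟩⟩⟩

For [[old [never [Zoe [professor admires]]]] student] to have type ⟨s, t⟩ with student of type t, [old [never [Zoe [professor admires]]]] must be the function: [old [never [Zoe [professor admires]]]] : ⟨t, ⟨s, t⟩⟩.
For [old [never [Zoe [professor admires]]]] to have type ⟨t, ⟨s, t⟩⟩ with old of type t, [never [Zoe [professor admires]]] must be the function: [never [Zoe [professor admires]]] : ⟨t, ⟨t, ⟨s, t⟩⟩⟩.
For [never [Zoe [professor admires]]] to have type ⟨t, ⟨t, ⟨s, t⟩⟩⟩ with [Zoe [professor admires]] of type t, never must be the function: never : ⟨t, ⟨t, ⟨t, ⟨s, t⟩⟩⟩⟩.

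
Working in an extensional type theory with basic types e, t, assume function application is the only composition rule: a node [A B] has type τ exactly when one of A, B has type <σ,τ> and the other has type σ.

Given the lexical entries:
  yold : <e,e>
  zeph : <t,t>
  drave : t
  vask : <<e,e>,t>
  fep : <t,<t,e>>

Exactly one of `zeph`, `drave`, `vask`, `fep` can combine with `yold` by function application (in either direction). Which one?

vask

zeph : <t,t> — yold needs e; zeph needs t; neither fits.
drave : t — yold needs e; drave needs nothing (atomic); neither fits.
vask — combines: vask : <<e,e>,t> takes yold : <e,e> as argument, giving t.
fep : <t,<t,e>> — yold needs e; fep needs t; neither fits.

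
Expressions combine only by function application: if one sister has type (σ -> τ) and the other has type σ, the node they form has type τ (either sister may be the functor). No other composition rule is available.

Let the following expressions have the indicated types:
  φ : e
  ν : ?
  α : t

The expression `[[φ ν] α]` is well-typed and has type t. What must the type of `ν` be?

(e -> (t -> t))

For [[φ ν] α] to have type t with α of type t, [φ ν] must be the function: [φ ν] : (t -> t).
For [φ ν] to have type (t -> t) with φ of type e, ν must be the function: ν : (e -> (t -> t)).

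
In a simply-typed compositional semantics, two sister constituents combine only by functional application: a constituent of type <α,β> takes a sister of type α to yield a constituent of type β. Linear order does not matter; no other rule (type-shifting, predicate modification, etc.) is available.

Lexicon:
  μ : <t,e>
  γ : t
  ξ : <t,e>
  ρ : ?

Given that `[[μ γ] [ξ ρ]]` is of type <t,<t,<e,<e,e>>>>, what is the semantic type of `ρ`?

<<t,e>,<e,<t,<t,<e,<e,e>>>>>>

[[μ γ] [ξ ρ]] is required to be <t,<t,<e,<e,e>>>>. [μ γ] : e cannot yield <t,<t,<e,<e,e>>>> as functor, so [ξ ρ] : <e,<t,<t,<e,<e,e>>>>>.
[ξ ρ] is required to be <e,<t,<t,<e,<e,e>>>>>. ξ : <t,e> cannot yield <e,<t,<t,<e,<e,e>>>>> as functor, so ρ : <<t,e>,<e,<t,<t,<e,<e,e>>>>>>.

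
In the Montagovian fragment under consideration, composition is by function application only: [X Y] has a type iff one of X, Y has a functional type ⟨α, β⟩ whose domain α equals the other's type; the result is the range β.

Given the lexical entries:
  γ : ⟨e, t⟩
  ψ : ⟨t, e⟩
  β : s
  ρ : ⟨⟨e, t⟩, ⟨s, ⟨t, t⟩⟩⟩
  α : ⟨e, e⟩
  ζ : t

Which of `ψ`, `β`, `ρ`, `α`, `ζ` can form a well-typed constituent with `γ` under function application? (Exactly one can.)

ρ

ψ : ⟨t, e⟩ — neither side's domain matches the other.
β : s — neither side's domain matches the other.
ρ — combines: ρ : ⟨⟨e, t⟩, ⟨s, ⟨t, t⟩⟩⟩ takes γ : ⟨e, t⟩ as argument, giving ⟨s, ⟨t, t⟩⟩.
α : ⟨e, e⟩ — neither side's domain matches the other.
ζ : t — neither side's domain matches the other.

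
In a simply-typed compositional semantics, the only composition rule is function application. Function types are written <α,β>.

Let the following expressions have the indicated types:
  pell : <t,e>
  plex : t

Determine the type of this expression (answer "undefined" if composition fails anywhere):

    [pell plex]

e

[pell plex] — pell of type <t,e> combines with plex of type t: type e.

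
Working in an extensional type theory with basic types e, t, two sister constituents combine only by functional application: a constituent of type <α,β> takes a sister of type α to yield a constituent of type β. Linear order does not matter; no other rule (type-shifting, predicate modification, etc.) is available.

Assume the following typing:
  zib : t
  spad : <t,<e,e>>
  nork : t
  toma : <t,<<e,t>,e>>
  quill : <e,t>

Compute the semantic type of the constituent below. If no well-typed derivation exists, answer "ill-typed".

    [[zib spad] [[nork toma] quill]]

[zib spad]: <t,<e,e>> applied to t yields <e,e>.
[nork toma]: <t,<<e,t>,e>> applied to t yields <<e,t>,e>.
[[nork toma] quill]: <<e,t>,e> applied to <e,t> yields e.
[[zib spad] [[nork toma] quill]]: <e,e> applied to e yields e.

e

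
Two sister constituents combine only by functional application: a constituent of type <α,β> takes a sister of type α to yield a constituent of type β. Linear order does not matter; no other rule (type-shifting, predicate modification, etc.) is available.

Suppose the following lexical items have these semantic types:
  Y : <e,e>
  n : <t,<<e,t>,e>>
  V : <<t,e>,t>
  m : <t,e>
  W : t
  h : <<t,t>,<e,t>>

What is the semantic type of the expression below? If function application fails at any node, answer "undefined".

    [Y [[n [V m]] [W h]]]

undefined

At [V m], V : <<t,e>,t> takes m : <t,e>, giving t.
At [n [V m]], n : <t,<<e,t>,e>> takes [V m] : t, giving <<e,t>,e>.
[W h]: t with <<t,t>,<e,t>> — neither is a function whose domain matches the other; composition fails here.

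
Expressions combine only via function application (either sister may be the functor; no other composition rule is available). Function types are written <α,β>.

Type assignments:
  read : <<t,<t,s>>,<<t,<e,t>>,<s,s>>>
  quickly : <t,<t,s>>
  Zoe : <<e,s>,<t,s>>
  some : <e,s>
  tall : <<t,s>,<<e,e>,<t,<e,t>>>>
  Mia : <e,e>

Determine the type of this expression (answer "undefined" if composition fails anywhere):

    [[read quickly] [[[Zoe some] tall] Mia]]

[read quickly]: read is <<t,<t,s>>,<<t,<e,t>>,<s,s>>>, quickly is <t,<t,s>>; result <<t,<e,t>>,<s,s>>.
[Zoe some]: Zoe is <<e,s>,<t,s>>, some is <e,s>; result <t,s>.
[[Zoe some] tall]: tall is <<t,s>,<<e,e>,<t,<e,t>>>>, [Zoe some] is <t,s>; result <<e,e>,<t,<e,t>>>.
[[[Zoe some] tall] Mia]: [[Zoe some] tall] is <<e,e>,<t,<e,t>>>, Mia is <e,e>; result <t,<e,t>>.
[[read quickly] [[[Zoe some] tall] Mia]]: [read quickly] is <<t,<e,t>>,<s,s>>, [[[Zoe some] tall] Mia] is <t,<e,t>>; result <s,s>.

<s,s>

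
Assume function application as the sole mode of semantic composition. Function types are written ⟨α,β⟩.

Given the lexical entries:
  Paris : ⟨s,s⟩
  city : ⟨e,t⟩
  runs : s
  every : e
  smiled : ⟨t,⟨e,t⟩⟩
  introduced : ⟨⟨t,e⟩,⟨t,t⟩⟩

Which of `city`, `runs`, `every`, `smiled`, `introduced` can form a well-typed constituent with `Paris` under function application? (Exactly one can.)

city : ⟨e,t⟩ — Paris needs s; city needs e; neither fits.
runs — combines: Paris : ⟨s,s⟩ takes runs : s as argument, giving s.
every : e — Paris needs s; every needs nothing (atomic); neither fits.
smiled : ⟨t,⟨e,t⟩⟩ — Paris needs s; smiled needs t; neither fits.
introduced : ⟨⟨t,e⟩,⟨t,t⟩⟩ — Paris needs s; introduced needs ⟨t,e⟩; neither fits.

runs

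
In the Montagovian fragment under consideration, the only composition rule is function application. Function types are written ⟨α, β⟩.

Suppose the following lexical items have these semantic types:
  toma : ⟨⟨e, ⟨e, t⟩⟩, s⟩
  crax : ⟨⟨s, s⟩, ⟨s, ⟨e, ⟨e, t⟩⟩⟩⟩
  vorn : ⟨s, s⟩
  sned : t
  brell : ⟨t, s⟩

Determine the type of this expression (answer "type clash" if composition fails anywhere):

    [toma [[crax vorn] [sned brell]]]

At [crax vorn], crax : ⟨⟨s, s⟩, ⟨s, ⟨e, ⟨e, t⟩⟩⟩⟩ takes vorn : ⟨s, s⟩, giving ⟨s, ⟨e, ⟨e, t⟩⟩⟩.
At [sned brell], brell : ⟨t, s⟩ takes sned : t, giving s.
At [[crax vorn] [sned brell]], [crax vorn] : ⟨s, ⟨e, ⟨e, t⟩⟩⟩ takes [sned brell] : s, giving ⟨e, ⟨e, t⟩⟩.
At [toma [[crax vorn] [sned brell]]], toma : ⟨⟨e, ⟨e, t⟩⟩, s⟩ takes [[crax vorn] [sned brell]] : ⟨e, ⟨e, t⟩⟩, giving s.

s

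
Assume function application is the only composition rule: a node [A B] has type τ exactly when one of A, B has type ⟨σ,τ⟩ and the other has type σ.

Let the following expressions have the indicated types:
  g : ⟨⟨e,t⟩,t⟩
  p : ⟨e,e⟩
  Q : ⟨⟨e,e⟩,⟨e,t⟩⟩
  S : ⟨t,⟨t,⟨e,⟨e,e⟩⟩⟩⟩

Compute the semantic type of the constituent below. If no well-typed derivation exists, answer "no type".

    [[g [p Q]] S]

At [p Q], Q : ⟨⟨e,e⟩,⟨e,t⟩⟩ takes p : ⟨e,e⟩, giving ⟨e,t⟩.
At [g [p Q]], g : ⟨⟨e,t⟩,t⟩ takes [p Q] : ⟨e,t⟩, giving t.
At [[g [p Q]] S], S : ⟨t,⟨t,⟨e,⟨e,e⟩⟩⟩⟩ takes [g [p Q]] : t, giving ⟨t,⟨e,⟨e,e⟩⟩⟩.

⟨t,⟨e,⟨e,e⟩⟩⟩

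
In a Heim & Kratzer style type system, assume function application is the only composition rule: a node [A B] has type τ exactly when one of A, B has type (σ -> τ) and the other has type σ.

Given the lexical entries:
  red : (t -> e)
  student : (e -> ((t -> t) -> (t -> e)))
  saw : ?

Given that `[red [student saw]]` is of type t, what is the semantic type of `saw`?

((e -> ((t -> t) -> (t -> e))) -> ((t -> e) -> t))

For [red [student saw]] to have type t with red of type (t -> e), [student saw] must be the function: [student saw] : ((t -> e) -> t).
For [student saw] to have type ((t -> e) -> t) with student of type (e -> ((t -> t) -> (t -> e))), saw must be the function: saw : ((e -> ((t -> t) -> (t -> e))) -> ((t -> e) -> t)).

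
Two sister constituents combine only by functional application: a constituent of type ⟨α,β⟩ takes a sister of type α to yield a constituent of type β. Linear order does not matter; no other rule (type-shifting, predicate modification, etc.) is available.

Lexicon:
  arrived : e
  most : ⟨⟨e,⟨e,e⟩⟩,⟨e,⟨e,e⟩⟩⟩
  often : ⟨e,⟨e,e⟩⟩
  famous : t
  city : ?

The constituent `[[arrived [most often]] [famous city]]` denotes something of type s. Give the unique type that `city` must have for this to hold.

⟨t,⟨⟨e,e⟩,s⟩⟩

[[arrived [most often]] [famous city]] must have type s. The sister [arrived [most often]] has type ⟨e,e⟩; that is not a function onto s, so [famous city] must be the functor, of type ⟨⟨e,e⟩,s⟩.
[famous city] must have type ⟨⟨e,e⟩,s⟩. The sister famous has type t; that is not a function onto ⟨⟨e,e⟩,s⟩, so city must be the functor, of type ⟨t,⟨⟨e,e⟩,s⟩⟩.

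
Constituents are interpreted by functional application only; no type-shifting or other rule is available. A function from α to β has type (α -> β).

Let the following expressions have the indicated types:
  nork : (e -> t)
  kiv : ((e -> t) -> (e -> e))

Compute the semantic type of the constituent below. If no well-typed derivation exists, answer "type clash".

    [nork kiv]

At [nork kiv], kiv : ((e -> t) -> (e -> e)) takes nork : (e -> t), giving (e -> e).

(e -> e)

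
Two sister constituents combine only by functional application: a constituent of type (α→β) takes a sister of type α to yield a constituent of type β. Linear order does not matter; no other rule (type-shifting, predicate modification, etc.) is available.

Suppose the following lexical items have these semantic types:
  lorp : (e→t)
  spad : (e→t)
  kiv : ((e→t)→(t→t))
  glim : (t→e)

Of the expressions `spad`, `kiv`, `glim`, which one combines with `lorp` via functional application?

spad : (e→t) — neither side's domain matches the other.
kiv — combines: kiv : ((e→t)→(t→t)) takes lorp : (e→t) as argument, giving (t→t).
glim : (t→e) — neither side's domain matches the other.

kiv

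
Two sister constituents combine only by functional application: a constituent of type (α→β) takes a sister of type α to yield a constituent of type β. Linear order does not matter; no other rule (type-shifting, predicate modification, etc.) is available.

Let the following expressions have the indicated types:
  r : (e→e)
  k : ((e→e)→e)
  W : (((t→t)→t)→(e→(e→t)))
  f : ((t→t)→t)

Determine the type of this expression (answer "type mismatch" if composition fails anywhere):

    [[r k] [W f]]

[r k]: k is ((e→e)→e), r is (e→e); result e.
[W f]: W is (((t→t)→t)→(e→(e→t))), f is ((t→t)→t); result (e→(e→t)).
[[r k] [W f]]: [W f] is (e→(e→t)), [r k] is e; result (e→t).

(e→t)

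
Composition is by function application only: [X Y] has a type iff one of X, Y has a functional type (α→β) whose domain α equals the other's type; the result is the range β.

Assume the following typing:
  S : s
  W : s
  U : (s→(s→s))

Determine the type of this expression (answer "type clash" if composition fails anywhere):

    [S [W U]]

s

[W U]: functor U : (s→(s→s)), argument W : s; result (s→s).
[S [W U]]: functor [W U] : (s→s), argument S : s; result s.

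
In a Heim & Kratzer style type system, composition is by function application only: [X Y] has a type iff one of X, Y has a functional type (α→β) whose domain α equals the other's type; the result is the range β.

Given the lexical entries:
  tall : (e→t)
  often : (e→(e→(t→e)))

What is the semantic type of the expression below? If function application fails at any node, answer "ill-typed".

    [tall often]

ill-typed

[tall often]: (e→t) with (e→(e→(t→e))) — neither is a function whose domain matches the other; composition fails here.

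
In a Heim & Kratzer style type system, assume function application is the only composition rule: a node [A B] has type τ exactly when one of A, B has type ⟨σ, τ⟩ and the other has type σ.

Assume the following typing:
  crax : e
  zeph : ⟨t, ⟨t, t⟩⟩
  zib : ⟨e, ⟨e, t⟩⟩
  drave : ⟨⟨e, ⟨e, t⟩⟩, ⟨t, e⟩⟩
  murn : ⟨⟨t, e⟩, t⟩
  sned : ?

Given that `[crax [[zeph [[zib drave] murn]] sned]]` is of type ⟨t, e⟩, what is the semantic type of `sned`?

[crax [[zeph [[zib drave] murn]] sned]] must have type ⟨t, e⟩. The sister crax has type e; that is not a function onto ⟨t, e⟩, so [[zeph [[zib drave] murn]] sned] must be the functor, of type ⟨e, ⟨t, e⟩⟩.
[[zeph [[zib drave] murn]] sned] must have type ⟨e, ⟨t, e⟩⟩. The sister [zeph [[zib drave] murn]] has type ⟨t, t⟩; that is not a function onto ⟨e, ⟨t, e⟩⟩, so sned must be the functor, of type ⟨⟨t, t⟩, ⟨e, ⟨t, e⟩⟩⟩.

⟨⟨t, t⟩, ⟨e, ⟨t, e⟩⟩⟩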